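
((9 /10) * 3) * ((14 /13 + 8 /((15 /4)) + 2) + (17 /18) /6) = 37681 /2600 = 14.49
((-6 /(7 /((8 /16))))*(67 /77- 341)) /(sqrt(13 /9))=235710*sqrt(13) /7007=121.29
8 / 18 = 4 / 9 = 0.44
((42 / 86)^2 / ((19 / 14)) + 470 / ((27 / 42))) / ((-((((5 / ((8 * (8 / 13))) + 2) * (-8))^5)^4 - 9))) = -38082240146546121798320128 / 232263604563902022683646893194856836032908024550549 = -0.00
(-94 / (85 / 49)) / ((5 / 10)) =-9212 / 85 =-108.38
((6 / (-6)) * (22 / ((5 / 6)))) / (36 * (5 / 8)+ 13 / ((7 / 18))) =-616 / 1305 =-0.47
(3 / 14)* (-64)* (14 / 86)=-96 / 43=-2.23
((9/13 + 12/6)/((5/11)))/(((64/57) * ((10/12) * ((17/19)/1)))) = 250173/35360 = 7.08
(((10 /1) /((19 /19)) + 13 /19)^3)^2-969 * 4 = 1483615.94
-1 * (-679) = 679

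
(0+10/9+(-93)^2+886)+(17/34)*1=171659/18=9536.61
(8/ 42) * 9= 12/ 7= 1.71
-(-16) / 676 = 4 / 169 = 0.02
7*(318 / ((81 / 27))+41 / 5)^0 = 7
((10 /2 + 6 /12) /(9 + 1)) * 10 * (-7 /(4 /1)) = -77 /8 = -9.62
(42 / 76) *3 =1.66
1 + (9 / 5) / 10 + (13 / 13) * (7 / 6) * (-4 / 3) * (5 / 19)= 0.77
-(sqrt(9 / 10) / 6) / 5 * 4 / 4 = -sqrt(10) / 100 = -0.03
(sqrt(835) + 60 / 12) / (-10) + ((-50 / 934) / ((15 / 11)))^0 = 1 / 2-sqrt(835) / 10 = -2.39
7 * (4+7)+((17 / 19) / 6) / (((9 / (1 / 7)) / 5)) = 553099 / 7182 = 77.01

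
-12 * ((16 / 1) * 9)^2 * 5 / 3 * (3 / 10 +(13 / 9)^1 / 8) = -199296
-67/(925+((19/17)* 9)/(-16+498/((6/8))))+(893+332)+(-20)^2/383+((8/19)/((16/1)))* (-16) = 10097507110343/8239157663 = 1225.55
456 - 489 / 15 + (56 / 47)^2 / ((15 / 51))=945953 / 2209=428.23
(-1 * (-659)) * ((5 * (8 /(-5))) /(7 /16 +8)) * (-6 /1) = 168704 /45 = 3748.98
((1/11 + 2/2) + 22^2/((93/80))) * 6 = 854072/341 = 2504.61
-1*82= -82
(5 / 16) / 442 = 5 / 7072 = 0.00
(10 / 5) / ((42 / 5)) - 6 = -121 / 21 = -5.76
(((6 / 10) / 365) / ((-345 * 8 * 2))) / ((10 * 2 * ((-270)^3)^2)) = -1 / 26019160041240000000000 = -0.00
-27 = -27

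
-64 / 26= -32 / 13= -2.46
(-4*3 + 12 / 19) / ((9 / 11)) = -264 / 19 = -13.89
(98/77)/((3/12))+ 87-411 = -3508/11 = -318.91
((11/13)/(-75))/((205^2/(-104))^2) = -9152/132457546875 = -0.00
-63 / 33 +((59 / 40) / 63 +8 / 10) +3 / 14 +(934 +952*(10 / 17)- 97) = 7740137 / 5544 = 1396.13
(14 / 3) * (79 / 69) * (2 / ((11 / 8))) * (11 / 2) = 42.74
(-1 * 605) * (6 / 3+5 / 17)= -23595 / 17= -1387.94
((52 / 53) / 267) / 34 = 26 / 240567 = 0.00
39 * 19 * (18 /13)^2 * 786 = 14515848 /13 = 1116603.69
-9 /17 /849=-3 /4811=-0.00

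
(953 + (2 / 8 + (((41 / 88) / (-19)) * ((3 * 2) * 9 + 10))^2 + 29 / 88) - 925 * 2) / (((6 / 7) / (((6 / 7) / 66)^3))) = -312391663 / 136743894672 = -0.00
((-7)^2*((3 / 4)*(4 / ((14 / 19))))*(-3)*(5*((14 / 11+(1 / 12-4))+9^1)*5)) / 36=-2641.74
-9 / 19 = -0.47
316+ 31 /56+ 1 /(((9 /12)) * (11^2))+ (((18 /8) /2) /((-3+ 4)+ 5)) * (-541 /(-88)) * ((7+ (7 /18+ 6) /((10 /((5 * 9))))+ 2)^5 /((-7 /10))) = -21022584725945045 /166526976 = -126241316.76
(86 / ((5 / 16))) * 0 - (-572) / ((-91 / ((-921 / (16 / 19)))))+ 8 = 192713 / 28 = 6882.61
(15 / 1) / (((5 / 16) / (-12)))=-576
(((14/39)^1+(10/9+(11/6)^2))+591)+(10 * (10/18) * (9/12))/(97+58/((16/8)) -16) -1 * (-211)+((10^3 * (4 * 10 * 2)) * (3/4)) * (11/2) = 851496881/2574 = 330806.87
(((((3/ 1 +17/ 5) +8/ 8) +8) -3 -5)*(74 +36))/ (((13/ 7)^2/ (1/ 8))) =19943/ 676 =29.50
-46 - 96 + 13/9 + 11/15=-6292/45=-139.82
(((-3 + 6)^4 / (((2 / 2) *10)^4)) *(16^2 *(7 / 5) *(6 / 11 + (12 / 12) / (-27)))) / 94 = 25368 / 1615625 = 0.02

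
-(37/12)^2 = -9.51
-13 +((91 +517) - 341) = 254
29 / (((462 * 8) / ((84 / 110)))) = 29 / 4840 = 0.01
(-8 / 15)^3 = -512 / 3375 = -0.15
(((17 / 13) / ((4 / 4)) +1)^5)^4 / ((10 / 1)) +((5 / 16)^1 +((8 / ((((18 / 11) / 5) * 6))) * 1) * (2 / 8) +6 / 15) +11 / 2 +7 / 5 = 75314897371139655102743937567043 / 41050721753742526787810160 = 1834679.01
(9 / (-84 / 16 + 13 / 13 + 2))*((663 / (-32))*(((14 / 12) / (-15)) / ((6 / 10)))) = -10.74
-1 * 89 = -89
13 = 13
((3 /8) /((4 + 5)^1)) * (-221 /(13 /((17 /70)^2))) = -4913 /117600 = -0.04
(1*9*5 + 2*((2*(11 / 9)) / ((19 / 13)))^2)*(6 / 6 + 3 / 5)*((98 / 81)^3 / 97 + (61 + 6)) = 2152052131558184 / 396675534015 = 5425.22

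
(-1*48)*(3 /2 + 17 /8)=-174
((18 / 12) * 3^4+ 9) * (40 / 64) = 1305 / 16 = 81.56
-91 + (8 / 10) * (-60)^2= 2789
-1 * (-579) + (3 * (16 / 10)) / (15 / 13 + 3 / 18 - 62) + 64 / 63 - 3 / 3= 863133934 / 1490895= 578.94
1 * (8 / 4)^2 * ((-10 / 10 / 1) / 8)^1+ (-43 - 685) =-1457 / 2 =-728.50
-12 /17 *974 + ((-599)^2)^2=2188548667529 /17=128738156913.47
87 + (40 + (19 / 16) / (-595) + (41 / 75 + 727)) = 854.54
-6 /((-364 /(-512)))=-768 /91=-8.44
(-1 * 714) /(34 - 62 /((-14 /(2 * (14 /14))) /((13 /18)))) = -44982 /2545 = -17.67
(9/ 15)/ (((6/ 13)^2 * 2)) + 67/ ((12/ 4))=2849/ 120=23.74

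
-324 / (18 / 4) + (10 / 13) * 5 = -886 / 13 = -68.15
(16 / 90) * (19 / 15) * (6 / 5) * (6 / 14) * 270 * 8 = 43776 / 175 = 250.15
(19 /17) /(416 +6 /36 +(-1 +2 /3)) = 114 /42415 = 0.00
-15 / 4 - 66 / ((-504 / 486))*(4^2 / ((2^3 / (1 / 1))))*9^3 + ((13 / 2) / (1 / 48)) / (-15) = 12987343 / 140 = 92766.74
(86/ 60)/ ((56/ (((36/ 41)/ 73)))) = 0.00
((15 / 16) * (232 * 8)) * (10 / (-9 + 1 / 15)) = -130500 / 67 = -1947.76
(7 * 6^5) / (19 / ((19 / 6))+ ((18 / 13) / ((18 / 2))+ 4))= 58968 / 11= 5360.73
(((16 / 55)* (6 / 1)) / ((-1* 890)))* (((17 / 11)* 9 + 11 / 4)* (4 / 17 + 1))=-184716 / 4576825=-0.04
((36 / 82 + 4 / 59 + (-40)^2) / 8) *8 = 3871626 / 2419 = 1600.51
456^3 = 94818816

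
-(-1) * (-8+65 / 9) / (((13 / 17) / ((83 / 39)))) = -9877 / 4563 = -2.16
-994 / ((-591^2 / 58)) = 57652 / 349281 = 0.17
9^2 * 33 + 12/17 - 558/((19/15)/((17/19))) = 13989603/6137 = 2279.55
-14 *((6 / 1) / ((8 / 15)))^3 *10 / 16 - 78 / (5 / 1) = -15966843 / 1280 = -12474.10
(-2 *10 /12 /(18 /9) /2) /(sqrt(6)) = -0.17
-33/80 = -0.41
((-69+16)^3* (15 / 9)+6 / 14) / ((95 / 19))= -5210686 / 105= -49625.58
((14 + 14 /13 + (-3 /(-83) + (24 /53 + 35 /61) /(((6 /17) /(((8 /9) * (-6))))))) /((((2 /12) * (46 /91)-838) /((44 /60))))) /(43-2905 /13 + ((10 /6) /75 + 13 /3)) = -0.00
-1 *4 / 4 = -1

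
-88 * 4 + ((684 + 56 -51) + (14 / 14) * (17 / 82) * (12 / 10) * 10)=13919 / 41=339.49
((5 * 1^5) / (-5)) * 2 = -2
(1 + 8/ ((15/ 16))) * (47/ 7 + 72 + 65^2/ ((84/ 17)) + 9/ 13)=8908.58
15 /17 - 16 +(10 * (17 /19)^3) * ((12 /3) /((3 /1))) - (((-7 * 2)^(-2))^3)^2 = -110408502961358169713 /19832040794089918464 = -5.57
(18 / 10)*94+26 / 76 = 32213 / 190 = 169.54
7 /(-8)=-7 /8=-0.88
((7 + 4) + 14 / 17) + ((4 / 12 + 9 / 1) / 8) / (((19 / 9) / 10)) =5604 / 323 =17.35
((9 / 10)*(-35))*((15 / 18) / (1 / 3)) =-315 / 4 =-78.75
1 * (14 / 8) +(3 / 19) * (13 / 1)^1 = 289 / 76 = 3.80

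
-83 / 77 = -1.08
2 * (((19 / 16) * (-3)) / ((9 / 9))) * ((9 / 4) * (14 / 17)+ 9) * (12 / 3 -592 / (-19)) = -184869 / 68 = -2718.66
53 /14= 3.79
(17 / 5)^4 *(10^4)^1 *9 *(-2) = -24054048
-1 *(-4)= 4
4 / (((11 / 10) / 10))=400 / 11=36.36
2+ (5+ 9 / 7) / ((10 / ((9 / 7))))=688 / 245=2.81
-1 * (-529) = 529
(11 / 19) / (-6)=-0.10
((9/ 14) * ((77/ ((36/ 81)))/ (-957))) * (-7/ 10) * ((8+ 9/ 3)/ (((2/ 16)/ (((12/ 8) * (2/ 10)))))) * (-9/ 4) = -56133/ 11600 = -4.84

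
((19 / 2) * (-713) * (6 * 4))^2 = 26427054096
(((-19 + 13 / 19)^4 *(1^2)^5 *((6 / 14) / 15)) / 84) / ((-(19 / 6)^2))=-43998536448 / 11526240845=-3.82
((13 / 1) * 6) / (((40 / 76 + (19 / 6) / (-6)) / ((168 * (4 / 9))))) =-3983616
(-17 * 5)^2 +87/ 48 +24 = 116013/ 16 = 7250.81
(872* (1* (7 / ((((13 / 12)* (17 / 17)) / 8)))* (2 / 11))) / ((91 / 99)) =1506816 / 169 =8916.07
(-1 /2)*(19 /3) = -3.17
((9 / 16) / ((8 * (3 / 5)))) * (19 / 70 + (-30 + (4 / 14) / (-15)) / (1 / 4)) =-25159 / 1792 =-14.04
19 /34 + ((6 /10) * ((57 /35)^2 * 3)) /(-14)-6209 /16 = -4523044651 /11662000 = -387.84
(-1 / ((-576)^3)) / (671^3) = 1 / 57734447056551936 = 0.00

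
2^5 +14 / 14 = 33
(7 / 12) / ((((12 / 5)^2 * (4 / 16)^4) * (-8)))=-175 / 54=-3.24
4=4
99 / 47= 2.11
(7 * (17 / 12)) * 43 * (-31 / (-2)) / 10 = 158627 / 240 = 660.95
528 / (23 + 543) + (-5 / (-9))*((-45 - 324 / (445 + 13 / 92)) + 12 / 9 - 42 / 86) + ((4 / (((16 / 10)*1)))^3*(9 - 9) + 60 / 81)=-104332077116 / 4485213513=-23.26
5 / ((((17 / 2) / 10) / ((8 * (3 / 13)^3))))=21600 / 37349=0.58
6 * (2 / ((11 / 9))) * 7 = 756 / 11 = 68.73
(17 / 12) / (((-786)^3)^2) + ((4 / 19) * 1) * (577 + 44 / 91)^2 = 31256365951473622594664815691 / 445197695778549197422848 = 70207.83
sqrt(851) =29.17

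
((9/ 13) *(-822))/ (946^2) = -3699/ 5816954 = -0.00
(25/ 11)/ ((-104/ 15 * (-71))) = 375/ 81224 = 0.00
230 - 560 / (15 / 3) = 118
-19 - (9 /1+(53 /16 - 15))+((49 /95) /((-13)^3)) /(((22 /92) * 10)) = -2996121857 /183669200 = -16.31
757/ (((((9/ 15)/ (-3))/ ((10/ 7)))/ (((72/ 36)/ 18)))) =-37850/ 63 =-600.79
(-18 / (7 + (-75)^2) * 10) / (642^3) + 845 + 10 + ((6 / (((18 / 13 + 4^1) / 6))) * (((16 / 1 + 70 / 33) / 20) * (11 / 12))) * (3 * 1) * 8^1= 7159426956075157 / 7244414284800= 988.27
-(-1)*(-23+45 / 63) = -156 / 7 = -22.29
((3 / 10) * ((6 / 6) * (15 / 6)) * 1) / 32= 0.02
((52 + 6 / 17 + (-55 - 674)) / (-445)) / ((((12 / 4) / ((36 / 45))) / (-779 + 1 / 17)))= -203096968 / 643025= -315.85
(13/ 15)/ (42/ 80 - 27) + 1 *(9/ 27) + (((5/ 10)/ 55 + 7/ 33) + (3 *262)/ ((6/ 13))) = 595329767/ 349470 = 1703.52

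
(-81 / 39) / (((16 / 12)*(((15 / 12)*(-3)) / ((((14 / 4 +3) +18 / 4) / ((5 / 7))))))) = 6.40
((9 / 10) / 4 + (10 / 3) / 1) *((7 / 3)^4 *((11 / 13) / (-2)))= -11277497 / 252720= -44.62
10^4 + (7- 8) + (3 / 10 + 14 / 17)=1700021 / 170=10000.12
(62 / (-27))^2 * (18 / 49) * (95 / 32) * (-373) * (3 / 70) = -6810607 / 74088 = -91.93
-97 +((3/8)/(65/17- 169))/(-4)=-2905327/29952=-97.00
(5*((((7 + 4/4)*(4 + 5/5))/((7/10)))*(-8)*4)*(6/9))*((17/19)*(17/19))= -36992000/7581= -4879.57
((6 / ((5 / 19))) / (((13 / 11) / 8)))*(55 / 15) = 36784 / 65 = 565.91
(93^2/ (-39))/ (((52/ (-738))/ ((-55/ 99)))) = -591015/ 338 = -1748.57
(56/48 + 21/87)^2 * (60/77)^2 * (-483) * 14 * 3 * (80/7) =-28400400000/101761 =-279089.24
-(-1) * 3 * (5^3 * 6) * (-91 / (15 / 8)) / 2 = -54600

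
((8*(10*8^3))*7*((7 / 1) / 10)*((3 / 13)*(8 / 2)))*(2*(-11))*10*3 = -1589575680 / 13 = -122275052.31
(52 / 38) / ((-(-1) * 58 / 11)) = 143 / 551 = 0.26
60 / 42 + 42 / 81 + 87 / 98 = 7501 / 2646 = 2.83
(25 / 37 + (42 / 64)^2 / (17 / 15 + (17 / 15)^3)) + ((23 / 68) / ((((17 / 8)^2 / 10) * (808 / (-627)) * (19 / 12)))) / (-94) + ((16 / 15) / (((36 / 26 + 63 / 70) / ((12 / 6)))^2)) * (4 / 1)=494666015918643048355 / 120189062862367893504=4.12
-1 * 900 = -900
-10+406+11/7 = 2783/7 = 397.57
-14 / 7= -2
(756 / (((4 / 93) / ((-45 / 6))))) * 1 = -263655 / 2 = -131827.50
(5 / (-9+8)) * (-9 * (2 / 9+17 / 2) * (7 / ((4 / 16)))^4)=241252480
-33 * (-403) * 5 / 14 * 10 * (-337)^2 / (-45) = -2517256885 / 21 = -119869375.48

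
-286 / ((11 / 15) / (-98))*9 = 343980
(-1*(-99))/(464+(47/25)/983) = 270325/1266983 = 0.21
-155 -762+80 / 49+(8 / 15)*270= -771.37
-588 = -588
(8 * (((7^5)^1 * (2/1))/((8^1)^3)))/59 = 16807/1888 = 8.90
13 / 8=1.62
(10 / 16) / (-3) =-5 / 24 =-0.21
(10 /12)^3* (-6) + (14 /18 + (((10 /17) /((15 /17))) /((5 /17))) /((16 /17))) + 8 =2777 /360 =7.71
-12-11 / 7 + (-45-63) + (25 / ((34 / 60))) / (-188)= -1362523 / 11186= -121.81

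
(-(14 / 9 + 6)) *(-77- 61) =1042.67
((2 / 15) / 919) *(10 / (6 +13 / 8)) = 32 / 168177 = 0.00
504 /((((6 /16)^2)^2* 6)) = 114688 /27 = 4247.70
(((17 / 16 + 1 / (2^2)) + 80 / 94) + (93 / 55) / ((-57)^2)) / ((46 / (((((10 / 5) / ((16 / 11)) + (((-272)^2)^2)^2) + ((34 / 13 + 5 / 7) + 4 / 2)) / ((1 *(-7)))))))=-2114295894695989282919635854463 / 10500167758080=-201358296687118569.67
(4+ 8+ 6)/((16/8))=9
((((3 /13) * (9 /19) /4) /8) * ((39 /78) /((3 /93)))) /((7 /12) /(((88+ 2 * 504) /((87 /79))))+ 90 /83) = 751884633 /15406421966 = 0.05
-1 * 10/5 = -2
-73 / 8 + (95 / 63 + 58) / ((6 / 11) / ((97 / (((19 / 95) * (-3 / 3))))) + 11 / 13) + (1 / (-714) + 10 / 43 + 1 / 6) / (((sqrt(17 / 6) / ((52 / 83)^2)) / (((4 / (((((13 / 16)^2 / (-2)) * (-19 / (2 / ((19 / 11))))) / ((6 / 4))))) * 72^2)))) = 1810561567 / 29537928 + 11411310772224 * sqrt(102) / 216335466781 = 594.03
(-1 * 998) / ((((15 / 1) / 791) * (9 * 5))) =-789418 / 675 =-1169.51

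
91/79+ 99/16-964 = -1209219/1264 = -956.66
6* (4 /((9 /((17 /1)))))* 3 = 136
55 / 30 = 11 / 6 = 1.83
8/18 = 4/9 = 0.44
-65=-65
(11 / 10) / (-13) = -11 / 130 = -0.08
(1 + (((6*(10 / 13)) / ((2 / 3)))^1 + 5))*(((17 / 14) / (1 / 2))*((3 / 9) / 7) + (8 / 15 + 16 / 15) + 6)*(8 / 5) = 362944 / 2275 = 159.54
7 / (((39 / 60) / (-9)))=-1260 / 13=-96.92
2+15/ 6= 9/ 2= 4.50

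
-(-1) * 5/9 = 5/9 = 0.56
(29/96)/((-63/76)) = -551/1512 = -0.36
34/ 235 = 0.14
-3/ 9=-1/ 3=-0.33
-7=-7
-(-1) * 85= 85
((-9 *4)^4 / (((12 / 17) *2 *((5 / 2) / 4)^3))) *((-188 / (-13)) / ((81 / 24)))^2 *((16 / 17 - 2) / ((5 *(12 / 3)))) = -500321746944 / 105625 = -4736773.94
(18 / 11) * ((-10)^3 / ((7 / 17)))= -306000 / 77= -3974.03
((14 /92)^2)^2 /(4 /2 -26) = -2401 /107458944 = -0.00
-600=-600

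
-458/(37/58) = -26564/37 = -717.95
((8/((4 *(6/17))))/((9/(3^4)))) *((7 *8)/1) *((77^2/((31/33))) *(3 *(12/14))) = 1436905008/31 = 46351774.45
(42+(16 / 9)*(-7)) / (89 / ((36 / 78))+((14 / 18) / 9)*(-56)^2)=4788 / 75143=0.06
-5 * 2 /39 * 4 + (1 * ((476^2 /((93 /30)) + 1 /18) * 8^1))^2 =345968705248718488 /1011933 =341888944474.31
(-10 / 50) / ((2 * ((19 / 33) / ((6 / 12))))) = -33 / 380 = -0.09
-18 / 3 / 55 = -6 / 55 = -0.11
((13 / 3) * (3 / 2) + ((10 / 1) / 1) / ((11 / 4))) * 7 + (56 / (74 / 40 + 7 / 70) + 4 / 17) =1457255 / 14586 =99.91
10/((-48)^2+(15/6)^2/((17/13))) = 680/156997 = 0.00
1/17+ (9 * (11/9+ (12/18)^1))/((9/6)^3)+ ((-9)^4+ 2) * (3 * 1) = 9039590/459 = 19694.10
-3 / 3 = -1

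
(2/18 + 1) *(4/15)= 8/27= 0.30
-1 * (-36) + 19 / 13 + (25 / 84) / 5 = 37.52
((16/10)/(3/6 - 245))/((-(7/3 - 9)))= -4/4075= -0.00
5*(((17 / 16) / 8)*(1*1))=85 / 128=0.66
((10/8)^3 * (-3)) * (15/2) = -5625/128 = -43.95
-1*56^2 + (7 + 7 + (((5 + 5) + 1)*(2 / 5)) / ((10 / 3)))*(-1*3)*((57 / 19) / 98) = -7686647 / 2450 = -3137.41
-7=-7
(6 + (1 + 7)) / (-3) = -14 / 3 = -4.67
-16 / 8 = -2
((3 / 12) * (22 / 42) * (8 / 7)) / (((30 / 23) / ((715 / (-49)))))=-36179 / 21609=-1.67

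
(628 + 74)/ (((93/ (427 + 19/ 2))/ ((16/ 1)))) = 1634256/ 31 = 52717.94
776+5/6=4661/6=776.83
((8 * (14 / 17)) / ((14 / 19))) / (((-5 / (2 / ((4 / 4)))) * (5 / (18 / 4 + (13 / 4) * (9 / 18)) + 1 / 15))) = -44688 / 11033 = -4.05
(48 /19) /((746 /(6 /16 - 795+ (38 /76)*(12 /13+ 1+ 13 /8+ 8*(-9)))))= -517203 /184262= -2.81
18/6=3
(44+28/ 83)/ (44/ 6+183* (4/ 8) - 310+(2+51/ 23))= -507840/ 2370397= -0.21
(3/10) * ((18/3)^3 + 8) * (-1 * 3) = -1008/5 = -201.60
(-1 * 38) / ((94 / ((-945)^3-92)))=341154587.72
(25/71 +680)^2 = 2333373025/5041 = 462879.00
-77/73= -1.05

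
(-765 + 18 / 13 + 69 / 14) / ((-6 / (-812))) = -1334783 / 13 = -102675.62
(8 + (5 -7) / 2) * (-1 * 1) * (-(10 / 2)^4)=4375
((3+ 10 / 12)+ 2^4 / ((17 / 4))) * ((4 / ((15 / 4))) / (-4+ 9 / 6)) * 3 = -9.73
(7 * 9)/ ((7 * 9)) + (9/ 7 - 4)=-12/ 7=-1.71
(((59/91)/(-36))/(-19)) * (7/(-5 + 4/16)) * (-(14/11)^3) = 161896/56217447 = 0.00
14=14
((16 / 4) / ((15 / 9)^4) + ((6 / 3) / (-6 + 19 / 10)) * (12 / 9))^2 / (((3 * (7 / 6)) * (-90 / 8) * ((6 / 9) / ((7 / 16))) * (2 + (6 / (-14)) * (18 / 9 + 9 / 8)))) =-1441746656 / 3279919921875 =-0.00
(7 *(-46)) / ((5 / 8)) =-2576 / 5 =-515.20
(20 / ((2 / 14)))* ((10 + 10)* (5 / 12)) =3500 / 3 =1166.67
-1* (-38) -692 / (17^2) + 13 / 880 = 9058957 / 254320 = 35.62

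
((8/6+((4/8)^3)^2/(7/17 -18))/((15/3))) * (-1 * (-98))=3748157/143520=26.12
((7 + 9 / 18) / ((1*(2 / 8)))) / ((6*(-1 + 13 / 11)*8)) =55 / 16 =3.44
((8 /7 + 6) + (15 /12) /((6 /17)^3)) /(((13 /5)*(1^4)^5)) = 1075775 /78624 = 13.68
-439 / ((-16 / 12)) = 1317 / 4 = 329.25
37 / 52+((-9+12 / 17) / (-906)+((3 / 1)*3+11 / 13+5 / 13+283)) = 39237817 / 133484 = 293.95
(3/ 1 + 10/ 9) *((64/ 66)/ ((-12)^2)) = 74/ 2673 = 0.03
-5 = -5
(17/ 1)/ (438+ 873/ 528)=2992/ 77379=0.04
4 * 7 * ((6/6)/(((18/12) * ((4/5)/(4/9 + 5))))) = 3430/27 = 127.04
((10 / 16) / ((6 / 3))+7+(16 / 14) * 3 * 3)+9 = 2979 / 112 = 26.60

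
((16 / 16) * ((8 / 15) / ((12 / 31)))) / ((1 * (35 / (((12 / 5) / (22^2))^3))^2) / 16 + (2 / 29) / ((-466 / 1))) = 0.00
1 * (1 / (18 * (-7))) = -0.01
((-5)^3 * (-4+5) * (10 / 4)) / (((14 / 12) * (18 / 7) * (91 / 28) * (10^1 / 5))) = -625 / 39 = -16.03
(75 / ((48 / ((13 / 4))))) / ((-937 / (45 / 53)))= -14625 / 3178304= -0.00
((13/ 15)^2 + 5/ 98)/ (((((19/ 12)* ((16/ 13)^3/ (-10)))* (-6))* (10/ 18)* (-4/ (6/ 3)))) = -38858339/ 95334400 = -0.41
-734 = -734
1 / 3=0.33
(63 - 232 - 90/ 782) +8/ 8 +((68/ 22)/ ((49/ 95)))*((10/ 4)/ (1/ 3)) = -25958112/ 210749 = -123.17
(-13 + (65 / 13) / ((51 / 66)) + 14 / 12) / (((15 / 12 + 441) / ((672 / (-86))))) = 122528 / 1293139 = 0.09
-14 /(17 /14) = -196 /17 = -11.53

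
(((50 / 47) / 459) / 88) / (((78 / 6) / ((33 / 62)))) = 25 / 23183784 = 0.00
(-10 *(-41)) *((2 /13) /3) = 820 /39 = 21.03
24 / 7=3.43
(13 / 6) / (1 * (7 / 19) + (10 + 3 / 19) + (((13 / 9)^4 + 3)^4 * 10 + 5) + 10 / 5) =0.00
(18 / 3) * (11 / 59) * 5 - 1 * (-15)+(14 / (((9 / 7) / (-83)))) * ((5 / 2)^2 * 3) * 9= -17994045 / 118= -152491.91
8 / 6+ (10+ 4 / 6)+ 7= 19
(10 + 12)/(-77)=-2/7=-0.29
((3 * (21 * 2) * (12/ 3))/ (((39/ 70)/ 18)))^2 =265138594.08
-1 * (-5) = 5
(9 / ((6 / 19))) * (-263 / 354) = -4997 / 236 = -21.17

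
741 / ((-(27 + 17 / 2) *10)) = -741 / 355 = -2.09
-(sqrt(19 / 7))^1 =-sqrt(133) / 7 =-1.65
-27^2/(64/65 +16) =-15795/368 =-42.92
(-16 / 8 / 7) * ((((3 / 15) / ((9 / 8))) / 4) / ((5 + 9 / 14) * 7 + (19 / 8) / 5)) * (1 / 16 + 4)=-10 / 7749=-0.00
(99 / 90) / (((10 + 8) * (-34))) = -0.00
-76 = -76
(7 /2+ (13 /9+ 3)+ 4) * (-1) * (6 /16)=-215 /48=-4.48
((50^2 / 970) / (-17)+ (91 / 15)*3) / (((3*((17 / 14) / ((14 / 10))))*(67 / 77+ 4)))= 374304238 / 262809375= 1.42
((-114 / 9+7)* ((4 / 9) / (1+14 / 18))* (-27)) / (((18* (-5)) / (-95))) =323 / 8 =40.38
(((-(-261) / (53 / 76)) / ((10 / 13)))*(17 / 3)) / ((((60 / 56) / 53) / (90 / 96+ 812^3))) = 7301800848389411 / 100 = 73018008483894.11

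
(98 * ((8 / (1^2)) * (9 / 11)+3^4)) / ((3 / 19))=597702 / 11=54336.55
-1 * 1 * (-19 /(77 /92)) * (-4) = -6992 /77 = -90.81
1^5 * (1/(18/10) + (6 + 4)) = 95/9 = 10.56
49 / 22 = 2.23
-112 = -112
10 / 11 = 0.91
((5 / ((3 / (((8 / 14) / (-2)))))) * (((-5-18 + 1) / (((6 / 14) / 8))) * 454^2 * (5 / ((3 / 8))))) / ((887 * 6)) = 7255283200 / 71847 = 100982.41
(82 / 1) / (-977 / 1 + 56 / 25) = -2050 / 24369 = -0.08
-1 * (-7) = 7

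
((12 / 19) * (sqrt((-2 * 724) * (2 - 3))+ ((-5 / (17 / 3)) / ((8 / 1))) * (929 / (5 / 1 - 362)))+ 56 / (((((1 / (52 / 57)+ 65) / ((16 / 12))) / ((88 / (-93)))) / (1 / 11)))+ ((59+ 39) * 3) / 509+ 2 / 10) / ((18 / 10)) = 23094475375609 / 48242018020266+ 40 * sqrt(362) / 57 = 13.83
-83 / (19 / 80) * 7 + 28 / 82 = -1905414 / 779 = -2445.97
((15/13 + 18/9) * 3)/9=41/39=1.05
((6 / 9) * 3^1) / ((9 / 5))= 10 / 9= 1.11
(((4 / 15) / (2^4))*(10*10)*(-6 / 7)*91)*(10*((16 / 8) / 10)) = -260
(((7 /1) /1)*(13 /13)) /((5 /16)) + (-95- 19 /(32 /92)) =-5089 /40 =-127.22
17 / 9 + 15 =152 / 9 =16.89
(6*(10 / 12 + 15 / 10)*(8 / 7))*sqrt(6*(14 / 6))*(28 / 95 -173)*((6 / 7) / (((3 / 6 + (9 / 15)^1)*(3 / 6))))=-6300288*sqrt(14) / 1463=-16113.14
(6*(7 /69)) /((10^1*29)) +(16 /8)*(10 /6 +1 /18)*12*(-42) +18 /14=-40496856 /23345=-1734.71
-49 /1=-49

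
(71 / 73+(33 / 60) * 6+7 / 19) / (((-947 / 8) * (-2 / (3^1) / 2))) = 772452 / 6567445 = 0.12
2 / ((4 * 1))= 1 / 2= 0.50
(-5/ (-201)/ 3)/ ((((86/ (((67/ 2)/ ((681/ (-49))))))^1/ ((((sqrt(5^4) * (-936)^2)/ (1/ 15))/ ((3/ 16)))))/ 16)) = -63598080000/ 9761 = -6515529.15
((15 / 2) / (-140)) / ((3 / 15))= -15 / 56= -0.27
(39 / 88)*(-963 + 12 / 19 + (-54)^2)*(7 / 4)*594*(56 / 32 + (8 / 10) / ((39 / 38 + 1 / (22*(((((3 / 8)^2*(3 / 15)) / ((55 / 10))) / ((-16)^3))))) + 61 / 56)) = 3338501661291272931 / 2119678066880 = 1575004.11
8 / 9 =0.89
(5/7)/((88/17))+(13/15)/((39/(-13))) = -4183/27720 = -0.15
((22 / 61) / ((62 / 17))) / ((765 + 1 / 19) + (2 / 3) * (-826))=10659 / 23108020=0.00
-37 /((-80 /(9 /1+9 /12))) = 1443 /320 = 4.51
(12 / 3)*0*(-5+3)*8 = 0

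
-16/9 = -1.78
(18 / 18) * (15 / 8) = 15 / 8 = 1.88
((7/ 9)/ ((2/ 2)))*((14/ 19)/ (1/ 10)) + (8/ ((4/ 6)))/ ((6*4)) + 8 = 4867/ 342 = 14.23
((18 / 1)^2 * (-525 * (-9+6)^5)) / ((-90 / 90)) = -41334300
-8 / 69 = -0.12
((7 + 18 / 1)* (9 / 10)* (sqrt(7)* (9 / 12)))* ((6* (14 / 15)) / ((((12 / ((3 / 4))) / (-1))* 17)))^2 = 1323* sqrt(7) / 184960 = 0.02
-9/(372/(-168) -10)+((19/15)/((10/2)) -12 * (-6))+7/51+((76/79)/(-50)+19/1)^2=546037266187/1259901875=433.40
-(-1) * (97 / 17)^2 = 9409 / 289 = 32.56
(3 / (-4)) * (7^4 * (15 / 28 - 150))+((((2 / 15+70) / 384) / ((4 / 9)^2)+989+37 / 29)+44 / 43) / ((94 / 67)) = 80977581019683 / 300078080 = 269855.04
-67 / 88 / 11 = -67 / 968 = -0.07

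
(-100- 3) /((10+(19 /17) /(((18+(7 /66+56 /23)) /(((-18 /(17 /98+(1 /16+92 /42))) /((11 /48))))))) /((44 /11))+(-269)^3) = 623180784434 /117769714681220315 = 0.00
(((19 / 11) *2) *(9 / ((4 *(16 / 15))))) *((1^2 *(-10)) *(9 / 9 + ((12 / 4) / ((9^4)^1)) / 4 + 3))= -16621675 / 57024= -291.49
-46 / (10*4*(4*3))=-23 / 240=-0.10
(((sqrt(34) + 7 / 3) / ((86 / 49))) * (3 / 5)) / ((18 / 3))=343 / 2580 + 49 * sqrt(34) / 860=0.47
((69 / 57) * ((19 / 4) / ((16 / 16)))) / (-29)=-23 / 116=-0.20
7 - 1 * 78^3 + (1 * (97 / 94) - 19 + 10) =-44607979 / 94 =-474552.97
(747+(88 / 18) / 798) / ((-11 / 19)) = -2682499 / 2079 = -1290.28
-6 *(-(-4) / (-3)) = 8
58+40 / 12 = 184 / 3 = 61.33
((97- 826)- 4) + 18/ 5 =-3647/ 5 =-729.40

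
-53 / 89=-0.60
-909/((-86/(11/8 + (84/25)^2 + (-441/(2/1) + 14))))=-20487951/10000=-2048.80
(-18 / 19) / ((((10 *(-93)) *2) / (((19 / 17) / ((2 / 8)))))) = 6 / 2635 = 0.00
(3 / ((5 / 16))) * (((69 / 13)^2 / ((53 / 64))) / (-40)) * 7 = -12797568 / 223925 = -57.15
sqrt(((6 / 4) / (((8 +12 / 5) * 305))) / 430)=sqrt(511485) / 681980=0.00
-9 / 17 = -0.53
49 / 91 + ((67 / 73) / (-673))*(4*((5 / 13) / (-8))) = 0.54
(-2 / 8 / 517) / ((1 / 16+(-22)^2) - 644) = 4 / 1323003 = 0.00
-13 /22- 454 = -10001 /22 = -454.59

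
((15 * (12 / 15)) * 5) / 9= 20 / 3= 6.67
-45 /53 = -0.85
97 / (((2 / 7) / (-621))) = -421659 / 2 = -210829.50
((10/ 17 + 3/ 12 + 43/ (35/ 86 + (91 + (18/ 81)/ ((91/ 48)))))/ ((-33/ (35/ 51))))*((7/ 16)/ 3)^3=-152968956119/ 1813103046475776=-0.00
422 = 422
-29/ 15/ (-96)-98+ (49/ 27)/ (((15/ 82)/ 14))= 106049/ 2592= 40.91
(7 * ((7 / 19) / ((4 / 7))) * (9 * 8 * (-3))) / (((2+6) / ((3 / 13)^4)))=-750141 / 2170636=-0.35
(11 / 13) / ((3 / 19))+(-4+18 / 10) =616 / 195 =3.16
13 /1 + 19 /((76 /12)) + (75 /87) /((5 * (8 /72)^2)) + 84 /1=113.97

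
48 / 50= 24 / 25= 0.96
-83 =-83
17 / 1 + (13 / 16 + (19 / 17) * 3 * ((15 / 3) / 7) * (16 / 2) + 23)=114187 / 1904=59.97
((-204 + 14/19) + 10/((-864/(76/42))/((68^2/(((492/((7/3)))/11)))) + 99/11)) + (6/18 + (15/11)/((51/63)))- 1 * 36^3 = -70595805684148/1506660309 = -46855.82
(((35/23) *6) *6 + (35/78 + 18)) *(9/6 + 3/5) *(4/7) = 131377/1495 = 87.88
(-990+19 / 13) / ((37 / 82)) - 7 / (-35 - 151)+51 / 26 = -97912297 / 44733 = -2188.82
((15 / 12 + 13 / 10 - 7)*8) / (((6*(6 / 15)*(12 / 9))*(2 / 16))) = -89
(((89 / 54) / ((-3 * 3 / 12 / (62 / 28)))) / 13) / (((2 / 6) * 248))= -89 / 19656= -0.00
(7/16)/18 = 7/288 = 0.02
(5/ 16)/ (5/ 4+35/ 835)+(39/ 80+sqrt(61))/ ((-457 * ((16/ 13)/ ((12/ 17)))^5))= 11093238921753457/ 45873465105367040 - 90224199 * sqrt(61)/ 664447640576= 0.24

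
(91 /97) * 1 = 91 /97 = 0.94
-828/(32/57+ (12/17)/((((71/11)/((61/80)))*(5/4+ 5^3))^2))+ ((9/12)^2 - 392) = -2088347665517314493/1118970956019376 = -1866.31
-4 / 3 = -1.33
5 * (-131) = -655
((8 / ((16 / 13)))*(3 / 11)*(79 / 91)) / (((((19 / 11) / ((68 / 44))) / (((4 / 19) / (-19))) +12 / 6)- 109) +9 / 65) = -523770 / 70698551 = -0.01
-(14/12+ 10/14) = -79/42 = -1.88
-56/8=-7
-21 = -21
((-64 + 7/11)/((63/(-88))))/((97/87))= 161704/2037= 79.38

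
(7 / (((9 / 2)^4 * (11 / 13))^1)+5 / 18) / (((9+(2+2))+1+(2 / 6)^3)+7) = 43007 / 3036528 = 0.01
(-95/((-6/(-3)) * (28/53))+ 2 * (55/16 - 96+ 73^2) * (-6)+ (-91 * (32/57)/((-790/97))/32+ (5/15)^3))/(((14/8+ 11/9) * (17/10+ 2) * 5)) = -714067087151/623958195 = -1144.41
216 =216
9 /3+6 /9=11 /3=3.67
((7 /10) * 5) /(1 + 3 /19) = 133 /44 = 3.02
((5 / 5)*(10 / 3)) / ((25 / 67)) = 134 / 15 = 8.93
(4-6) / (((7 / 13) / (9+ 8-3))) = -52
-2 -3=-5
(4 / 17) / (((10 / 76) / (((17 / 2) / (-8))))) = -19 / 10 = -1.90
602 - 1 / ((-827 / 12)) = 497866 / 827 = 602.01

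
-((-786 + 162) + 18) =606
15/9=5/3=1.67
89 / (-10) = -89 / 10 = -8.90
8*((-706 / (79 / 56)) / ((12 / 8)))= -632576 / 237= -2669.10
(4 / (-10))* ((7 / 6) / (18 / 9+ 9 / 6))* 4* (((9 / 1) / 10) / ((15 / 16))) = -64 / 125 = -0.51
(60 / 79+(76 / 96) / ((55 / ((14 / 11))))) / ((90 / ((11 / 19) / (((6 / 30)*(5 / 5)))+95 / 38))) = 18290387 / 392301360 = 0.05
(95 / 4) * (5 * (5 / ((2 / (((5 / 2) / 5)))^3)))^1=9.28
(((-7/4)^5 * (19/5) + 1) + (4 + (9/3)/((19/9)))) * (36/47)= -48984183/1143040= -42.85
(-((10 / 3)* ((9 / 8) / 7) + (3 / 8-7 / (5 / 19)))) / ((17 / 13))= 93509 / 4760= 19.64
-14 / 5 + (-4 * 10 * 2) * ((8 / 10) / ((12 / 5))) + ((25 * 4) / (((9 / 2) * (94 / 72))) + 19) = 4621 / 705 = 6.55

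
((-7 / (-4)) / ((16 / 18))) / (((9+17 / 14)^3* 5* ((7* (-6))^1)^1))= -1029 / 116968280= -0.00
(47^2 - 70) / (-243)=-713 / 81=-8.80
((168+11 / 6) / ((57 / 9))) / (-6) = -1019 / 228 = -4.47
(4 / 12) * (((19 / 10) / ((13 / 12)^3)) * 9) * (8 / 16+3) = 172368 / 10985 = 15.69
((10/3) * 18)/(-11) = -60/11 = -5.45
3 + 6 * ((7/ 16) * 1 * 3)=87/ 8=10.88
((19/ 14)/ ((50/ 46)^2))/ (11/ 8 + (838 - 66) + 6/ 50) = 40204/ 27072325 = 0.00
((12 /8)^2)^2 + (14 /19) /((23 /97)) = 57125 /6992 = 8.17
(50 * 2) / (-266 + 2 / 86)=-4300 / 11437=-0.38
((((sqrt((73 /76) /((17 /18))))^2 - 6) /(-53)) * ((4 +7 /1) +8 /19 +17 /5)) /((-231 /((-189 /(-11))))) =-1854144 /17889355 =-0.10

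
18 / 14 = 9 / 7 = 1.29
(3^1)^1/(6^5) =1/2592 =0.00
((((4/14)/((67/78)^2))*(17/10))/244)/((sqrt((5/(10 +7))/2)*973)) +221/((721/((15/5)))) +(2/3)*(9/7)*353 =25857*sqrt(170)/46626232975 +218817/721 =303.49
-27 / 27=-1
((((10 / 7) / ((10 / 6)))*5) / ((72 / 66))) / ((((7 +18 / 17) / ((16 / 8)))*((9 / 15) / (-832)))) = -3889600 / 2877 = -1351.96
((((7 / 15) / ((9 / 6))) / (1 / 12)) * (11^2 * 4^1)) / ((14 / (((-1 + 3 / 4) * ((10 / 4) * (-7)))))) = 1694 / 3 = 564.67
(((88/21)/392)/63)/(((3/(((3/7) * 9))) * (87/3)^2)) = 0.00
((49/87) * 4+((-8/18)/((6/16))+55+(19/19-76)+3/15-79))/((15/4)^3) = -1.85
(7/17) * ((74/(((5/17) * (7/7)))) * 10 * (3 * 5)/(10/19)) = 29526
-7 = -7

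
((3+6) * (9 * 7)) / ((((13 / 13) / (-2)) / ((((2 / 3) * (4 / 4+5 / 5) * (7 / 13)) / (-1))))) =10584 / 13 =814.15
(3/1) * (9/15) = 9/5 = 1.80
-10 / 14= -5 / 7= -0.71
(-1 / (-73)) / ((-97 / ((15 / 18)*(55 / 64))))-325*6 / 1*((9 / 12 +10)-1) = -51696965075 / 2719104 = -19012.50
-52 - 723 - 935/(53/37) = -1427.74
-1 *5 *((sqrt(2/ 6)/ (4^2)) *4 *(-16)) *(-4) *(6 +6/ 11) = -1920 *sqrt(3)/ 11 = -302.32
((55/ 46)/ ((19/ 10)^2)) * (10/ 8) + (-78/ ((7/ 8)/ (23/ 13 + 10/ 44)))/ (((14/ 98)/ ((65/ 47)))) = -14788406185/ 8585302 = -1722.53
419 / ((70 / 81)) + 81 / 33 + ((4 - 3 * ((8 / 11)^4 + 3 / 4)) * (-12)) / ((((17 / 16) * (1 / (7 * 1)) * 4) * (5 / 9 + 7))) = 143625743271 / 296187430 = 484.92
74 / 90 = 37 / 45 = 0.82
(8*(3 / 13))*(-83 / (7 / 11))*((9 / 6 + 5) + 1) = -164340 / 91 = -1805.93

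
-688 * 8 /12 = -1376 /3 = -458.67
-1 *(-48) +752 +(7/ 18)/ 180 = 2592007/ 3240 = 800.00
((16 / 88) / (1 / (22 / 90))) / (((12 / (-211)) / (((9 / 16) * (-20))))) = 211 / 24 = 8.79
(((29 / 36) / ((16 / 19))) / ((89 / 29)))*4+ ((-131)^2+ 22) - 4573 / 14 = 1512329365 / 89712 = 16857.60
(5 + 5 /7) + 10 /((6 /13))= 575 /21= 27.38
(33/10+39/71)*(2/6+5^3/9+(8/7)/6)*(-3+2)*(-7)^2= -2895158/1065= -2718.46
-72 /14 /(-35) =36 /245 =0.15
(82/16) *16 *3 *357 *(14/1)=1229508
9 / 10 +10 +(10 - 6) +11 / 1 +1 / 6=391 / 15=26.07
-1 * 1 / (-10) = 1 / 10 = 0.10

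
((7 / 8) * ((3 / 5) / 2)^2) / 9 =7 / 800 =0.01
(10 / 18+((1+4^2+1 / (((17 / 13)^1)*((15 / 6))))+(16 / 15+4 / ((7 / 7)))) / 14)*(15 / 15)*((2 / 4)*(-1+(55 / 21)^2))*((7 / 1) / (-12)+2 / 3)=12521 / 23814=0.53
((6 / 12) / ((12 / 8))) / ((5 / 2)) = 2 / 15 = 0.13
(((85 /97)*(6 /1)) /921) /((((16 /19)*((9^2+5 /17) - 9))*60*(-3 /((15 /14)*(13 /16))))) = -356915 /787011800064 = -0.00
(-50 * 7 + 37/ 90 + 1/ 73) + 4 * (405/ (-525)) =-3243775/ 9198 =-352.66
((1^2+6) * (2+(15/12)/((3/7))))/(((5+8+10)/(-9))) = -1239/92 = -13.47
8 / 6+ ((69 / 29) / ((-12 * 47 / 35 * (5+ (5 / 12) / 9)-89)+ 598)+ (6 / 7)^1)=36034583 / 16408896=2.20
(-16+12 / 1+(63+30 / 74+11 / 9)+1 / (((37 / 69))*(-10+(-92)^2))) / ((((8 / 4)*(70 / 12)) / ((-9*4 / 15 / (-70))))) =56892809 / 319314625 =0.18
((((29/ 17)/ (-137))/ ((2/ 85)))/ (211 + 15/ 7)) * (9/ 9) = -1015/ 408808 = -0.00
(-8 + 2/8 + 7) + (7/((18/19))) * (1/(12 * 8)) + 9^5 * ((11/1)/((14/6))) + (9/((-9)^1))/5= 16835998079/60480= 278372.98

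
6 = 6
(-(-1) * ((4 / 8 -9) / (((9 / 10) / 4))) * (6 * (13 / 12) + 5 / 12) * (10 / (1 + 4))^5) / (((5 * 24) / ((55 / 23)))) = -310420 / 1863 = -166.62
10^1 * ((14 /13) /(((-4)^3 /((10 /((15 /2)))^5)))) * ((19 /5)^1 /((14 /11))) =-6688 /3159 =-2.12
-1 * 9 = -9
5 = 5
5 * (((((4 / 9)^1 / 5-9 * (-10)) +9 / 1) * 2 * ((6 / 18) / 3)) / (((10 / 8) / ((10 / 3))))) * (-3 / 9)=-71344 / 729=-97.87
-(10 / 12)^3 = -125 / 216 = -0.58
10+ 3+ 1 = 14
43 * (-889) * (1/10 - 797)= 304630963/10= 30463096.30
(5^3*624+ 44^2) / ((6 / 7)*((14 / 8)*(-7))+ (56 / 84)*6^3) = 159872 / 267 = 598.77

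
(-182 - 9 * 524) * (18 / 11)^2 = -13115.31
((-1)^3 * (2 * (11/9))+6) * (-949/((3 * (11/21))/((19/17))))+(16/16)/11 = -4038791/1683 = -2399.76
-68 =-68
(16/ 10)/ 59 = 8/ 295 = 0.03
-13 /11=-1.18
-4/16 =-0.25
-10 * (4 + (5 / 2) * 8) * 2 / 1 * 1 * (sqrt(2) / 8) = -60 * sqrt(2) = -84.85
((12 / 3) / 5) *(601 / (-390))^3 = -217081801 / 74148750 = -2.93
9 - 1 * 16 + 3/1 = -4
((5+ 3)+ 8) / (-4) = -4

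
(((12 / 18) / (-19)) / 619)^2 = 4 / 1244890089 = 0.00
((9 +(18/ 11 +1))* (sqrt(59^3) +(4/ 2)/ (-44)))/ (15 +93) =-16/ 3267 +1888* sqrt(59)/ 297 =48.82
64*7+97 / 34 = 15329 / 34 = 450.85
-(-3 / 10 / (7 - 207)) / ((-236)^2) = -3 / 111392000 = -0.00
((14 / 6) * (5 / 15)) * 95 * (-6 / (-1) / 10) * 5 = 665 / 3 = 221.67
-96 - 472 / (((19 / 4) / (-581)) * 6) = 542992 / 57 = 9526.18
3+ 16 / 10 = 23 / 5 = 4.60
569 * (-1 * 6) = -3414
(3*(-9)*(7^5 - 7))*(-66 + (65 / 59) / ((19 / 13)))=33176757600 / 1121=29595680.29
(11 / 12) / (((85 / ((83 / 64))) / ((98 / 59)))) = 44737 / 1925760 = 0.02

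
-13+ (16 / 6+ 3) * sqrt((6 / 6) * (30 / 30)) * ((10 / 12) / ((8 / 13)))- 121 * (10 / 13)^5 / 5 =-633261731 / 53466192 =-11.84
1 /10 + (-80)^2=6400.10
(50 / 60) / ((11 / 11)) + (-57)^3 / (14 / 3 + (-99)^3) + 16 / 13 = 511987325 / 227048874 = 2.25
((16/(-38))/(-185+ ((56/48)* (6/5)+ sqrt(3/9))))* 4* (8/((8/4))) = 3200* sqrt(3)/48034793+ 1762560/48034793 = 0.04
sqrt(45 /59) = 3 * sqrt(295) /59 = 0.87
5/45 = 1/9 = 0.11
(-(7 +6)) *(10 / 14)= -65 / 7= -9.29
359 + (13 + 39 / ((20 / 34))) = 438.30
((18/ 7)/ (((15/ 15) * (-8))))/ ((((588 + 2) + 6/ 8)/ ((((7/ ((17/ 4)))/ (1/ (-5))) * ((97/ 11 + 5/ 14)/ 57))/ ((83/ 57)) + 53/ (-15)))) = 3103689/ 1283664305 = 0.00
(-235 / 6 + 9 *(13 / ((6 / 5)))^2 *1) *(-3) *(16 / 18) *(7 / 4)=-85435 / 18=-4746.39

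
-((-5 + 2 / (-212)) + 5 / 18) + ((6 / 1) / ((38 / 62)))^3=3084907075 / 3271743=942.89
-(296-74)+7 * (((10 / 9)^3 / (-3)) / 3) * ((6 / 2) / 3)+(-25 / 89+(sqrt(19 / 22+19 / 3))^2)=-2776768361 / 12846438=-216.15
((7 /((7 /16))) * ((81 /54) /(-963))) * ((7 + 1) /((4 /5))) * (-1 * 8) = 1.99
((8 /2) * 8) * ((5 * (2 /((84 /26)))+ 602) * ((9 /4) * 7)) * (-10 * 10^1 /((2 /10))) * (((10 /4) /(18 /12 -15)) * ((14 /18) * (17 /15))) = 6048532000 /243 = 24891078.19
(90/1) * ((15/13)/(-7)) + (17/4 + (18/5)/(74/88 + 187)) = -52978979/5014100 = -10.57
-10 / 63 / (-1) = 10 / 63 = 0.16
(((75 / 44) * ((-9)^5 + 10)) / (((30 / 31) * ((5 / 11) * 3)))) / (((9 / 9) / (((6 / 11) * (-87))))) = 159228183 / 44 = 3618822.34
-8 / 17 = -0.47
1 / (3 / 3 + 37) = 1 / 38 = 0.03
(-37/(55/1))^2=1369/3025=0.45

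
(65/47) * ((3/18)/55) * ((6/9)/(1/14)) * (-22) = -364/423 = -0.86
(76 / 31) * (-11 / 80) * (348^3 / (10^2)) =-550508508 / 3875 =-142066.71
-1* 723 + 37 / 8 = -5747 / 8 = -718.38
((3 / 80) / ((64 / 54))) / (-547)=-0.00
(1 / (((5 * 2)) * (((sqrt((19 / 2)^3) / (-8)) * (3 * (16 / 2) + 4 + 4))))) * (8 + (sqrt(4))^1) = -sqrt(38) / 722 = -0.01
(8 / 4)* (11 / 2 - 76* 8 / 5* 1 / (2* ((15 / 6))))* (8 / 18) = -3764 / 225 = -16.73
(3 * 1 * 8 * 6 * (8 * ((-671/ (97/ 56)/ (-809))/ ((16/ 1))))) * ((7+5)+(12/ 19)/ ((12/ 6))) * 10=6330804480/ 1490987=4246.05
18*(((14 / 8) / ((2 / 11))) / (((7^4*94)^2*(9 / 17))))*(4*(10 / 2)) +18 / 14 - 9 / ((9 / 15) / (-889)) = 97045829936591 / 7276825948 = 13336.29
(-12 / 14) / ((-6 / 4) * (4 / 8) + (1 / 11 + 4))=-88 / 343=-0.26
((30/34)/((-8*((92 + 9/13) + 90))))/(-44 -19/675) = 1053/76793896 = 0.00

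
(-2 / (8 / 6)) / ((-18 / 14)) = 7 / 6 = 1.17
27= 27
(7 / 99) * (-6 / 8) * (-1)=7 / 132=0.05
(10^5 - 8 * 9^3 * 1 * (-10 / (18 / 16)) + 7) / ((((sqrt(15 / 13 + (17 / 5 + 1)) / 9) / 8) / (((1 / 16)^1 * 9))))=12299607 * sqrt(65) / 38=2609542.15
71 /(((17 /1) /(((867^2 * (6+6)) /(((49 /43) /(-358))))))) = -579936376296 /49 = -11835436250.94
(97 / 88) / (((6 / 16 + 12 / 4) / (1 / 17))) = 97 / 5049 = 0.02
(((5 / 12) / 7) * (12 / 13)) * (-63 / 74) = -45 / 962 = -0.05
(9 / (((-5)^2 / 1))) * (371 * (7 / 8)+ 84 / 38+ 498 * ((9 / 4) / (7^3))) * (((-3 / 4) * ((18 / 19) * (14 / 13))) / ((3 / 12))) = -4182081759 / 11497850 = -363.73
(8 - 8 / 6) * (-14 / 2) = -140 / 3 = -46.67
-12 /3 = -4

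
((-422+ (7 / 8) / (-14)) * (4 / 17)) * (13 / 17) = -87789 / 1156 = -75.94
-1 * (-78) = 78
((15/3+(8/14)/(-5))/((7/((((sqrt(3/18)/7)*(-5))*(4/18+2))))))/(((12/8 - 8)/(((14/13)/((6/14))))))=760*sqrt(6)/10647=0.17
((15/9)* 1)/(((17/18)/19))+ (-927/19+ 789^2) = 622505.74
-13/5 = -2.60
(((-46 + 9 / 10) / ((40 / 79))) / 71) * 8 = -35629 / 3550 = -10.04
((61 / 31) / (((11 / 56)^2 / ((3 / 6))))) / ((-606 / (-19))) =908656 / 1136553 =0.80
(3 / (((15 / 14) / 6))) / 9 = 28 / 15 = 1.87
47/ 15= 3.13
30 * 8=240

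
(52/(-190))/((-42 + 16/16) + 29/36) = 936/137465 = 0.01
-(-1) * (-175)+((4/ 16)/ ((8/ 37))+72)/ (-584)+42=-2487845/ 18688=-133.13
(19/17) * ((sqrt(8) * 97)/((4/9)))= 16587 * sqrt(2)/34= 689.93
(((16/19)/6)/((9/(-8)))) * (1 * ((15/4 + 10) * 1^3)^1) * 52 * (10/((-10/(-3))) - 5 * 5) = 1006720/513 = 1962.42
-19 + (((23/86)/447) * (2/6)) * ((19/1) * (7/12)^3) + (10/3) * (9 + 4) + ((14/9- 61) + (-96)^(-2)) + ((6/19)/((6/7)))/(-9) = -1064766893873/30291065856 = -35.15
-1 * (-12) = 12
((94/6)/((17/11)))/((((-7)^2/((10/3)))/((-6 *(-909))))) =3133020/833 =3761.13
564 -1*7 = 557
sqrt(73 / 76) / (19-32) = -sqrt(1387) / 494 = -0.08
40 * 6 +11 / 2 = 491 / 2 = 245.50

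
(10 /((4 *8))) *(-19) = -95 /16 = -5.94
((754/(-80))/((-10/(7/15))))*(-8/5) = -2639/3750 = -0.70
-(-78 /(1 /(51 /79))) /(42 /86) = 57018 /553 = 103.11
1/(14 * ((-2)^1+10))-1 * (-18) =2017/112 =18.01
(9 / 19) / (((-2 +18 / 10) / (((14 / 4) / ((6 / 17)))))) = -1785 / 76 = -23.49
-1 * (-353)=353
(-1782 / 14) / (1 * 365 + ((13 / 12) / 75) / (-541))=-433827900 / 1244029409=-0.35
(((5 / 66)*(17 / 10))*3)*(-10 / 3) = -85 / 66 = -1.29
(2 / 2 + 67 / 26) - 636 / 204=203 / 442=0.46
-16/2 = -8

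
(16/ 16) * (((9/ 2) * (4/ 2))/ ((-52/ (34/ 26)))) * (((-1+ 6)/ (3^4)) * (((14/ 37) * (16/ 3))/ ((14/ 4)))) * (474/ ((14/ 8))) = -859520/ 393939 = -2.18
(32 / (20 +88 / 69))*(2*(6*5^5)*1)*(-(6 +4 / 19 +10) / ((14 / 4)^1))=-1821600000 / 6973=-261236.20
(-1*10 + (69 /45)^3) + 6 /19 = -389827 /64125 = -6.08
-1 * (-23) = 23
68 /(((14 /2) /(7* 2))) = 136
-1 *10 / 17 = -10 / 17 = -0.59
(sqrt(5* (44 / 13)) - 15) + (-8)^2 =2* sqrt(715) / 13 + 49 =53.11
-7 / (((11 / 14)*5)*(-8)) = 49 / 220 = 0.22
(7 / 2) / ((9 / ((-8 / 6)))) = -14 / 27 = -0.52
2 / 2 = 1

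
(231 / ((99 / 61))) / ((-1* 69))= -427 / 207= -2.06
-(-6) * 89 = 534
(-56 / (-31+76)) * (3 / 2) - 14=-238 / 15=-15.87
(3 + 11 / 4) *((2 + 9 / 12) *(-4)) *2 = -253 / 2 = -126.50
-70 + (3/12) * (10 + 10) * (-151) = -825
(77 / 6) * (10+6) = 616 / 3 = 205.33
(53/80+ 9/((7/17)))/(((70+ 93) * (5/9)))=113499/456400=0.25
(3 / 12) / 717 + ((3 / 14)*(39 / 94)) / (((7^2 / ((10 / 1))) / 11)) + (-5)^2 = 1165119611 / 46235028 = 25.20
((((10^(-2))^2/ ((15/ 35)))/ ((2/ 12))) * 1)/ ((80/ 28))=49/ 100000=0.00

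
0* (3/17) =0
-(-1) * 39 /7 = 5.57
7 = 7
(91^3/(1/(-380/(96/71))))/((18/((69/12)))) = -116905237085/1728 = -67653493.68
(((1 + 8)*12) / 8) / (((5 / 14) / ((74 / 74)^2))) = 189 / 5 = 37.80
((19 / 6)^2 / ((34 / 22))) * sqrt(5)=3971 * sqrt(5) / 612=14.51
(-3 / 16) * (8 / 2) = -3 / 4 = -0.75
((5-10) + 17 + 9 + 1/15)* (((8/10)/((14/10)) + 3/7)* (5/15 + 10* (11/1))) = 104596/45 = 2324.36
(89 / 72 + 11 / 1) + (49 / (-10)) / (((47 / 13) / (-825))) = 3825187 / 3384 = 1130.37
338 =338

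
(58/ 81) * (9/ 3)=2.15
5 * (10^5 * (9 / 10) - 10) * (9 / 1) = 4049550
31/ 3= 10.33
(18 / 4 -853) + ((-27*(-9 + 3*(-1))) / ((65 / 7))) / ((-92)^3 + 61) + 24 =-83457139531 / 101221510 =-824.50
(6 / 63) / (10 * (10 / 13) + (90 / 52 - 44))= -52 / 18879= -0.00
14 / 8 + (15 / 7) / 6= 59 / 28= 2.11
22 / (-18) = -11 / 9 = -1.22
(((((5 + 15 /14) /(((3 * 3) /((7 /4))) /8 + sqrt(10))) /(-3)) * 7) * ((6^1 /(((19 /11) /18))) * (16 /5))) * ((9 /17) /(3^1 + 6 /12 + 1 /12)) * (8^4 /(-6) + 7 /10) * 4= -587993624064 /7675715 + 914656748544 * sqrt(10) /7675715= 300220.24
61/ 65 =0.94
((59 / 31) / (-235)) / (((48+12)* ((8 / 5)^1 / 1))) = -0.00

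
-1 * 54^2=-2916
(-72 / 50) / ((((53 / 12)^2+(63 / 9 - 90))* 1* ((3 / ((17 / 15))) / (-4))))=-39168 / 1142875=-0.03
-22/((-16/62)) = 341/4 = 85.25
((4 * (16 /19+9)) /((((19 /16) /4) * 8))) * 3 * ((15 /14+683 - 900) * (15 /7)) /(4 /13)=-1322804340 /17689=-74781.18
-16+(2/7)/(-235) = -16.00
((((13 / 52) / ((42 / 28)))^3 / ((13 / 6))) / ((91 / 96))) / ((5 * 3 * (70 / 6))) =8 / 621075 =0.00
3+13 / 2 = 19 / 2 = 9.50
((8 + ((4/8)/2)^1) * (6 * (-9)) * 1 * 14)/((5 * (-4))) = 6237/20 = 311.85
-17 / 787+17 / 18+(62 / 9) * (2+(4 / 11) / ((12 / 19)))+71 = 89.67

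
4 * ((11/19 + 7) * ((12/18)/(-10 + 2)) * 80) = -3840/19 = -202.11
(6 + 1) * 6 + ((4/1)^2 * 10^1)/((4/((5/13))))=746/13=57.38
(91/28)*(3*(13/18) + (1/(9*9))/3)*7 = 96005/1944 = 49.39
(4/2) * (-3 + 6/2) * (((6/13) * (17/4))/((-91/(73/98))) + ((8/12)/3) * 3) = 0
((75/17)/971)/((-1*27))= -25/148563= -0.00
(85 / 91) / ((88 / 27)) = 2295 / 8008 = 0.29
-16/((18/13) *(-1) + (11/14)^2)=40768/1955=20.85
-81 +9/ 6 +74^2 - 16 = 10761/ 2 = 5380.50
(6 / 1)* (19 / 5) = 114 / 5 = 22.80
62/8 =7.75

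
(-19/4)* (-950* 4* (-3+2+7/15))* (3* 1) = -28880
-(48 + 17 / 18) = -881 / 18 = -48.94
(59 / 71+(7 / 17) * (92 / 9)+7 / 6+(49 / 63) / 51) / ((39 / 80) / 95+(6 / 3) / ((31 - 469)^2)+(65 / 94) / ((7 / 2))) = 2701842211847800 / 88024235255211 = 30.69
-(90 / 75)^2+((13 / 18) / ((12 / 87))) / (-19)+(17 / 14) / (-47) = -19594117 / 11251800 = -1.74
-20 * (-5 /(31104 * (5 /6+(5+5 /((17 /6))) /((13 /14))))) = 1105 /2790288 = 0.00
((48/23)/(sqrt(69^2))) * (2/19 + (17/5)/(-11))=-0.01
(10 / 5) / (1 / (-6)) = -12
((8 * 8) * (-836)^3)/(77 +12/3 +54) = -37393731584/135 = -276990604.33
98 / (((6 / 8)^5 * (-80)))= -6272 / 1215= -5.16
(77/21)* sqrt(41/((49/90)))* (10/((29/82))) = 9020* sqrt(410)/203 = 899.71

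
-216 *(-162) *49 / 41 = 41819.71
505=505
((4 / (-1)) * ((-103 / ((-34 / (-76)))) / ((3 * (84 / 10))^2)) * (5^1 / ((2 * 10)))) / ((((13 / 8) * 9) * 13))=195700 / 102626433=0.00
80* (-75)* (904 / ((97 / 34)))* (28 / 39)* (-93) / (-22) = -80036544000 / 13871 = -5770063.01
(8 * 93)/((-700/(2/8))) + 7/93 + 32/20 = 45881/32550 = 1.41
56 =56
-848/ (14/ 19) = -8056/ 7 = -1150.86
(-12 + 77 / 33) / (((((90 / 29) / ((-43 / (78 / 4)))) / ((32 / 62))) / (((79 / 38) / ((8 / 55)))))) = 31425647 / 620217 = 50.67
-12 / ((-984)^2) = -1 / 80688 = -0.00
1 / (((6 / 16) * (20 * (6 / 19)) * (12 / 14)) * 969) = 7 / 13770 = 0.00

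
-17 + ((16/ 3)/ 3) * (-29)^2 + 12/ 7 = 93229/ 63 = 1479.83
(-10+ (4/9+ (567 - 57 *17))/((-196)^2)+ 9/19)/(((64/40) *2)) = -156620825/52553088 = -2.98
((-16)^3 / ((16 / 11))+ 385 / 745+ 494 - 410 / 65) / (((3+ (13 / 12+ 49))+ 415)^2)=-649286064 / 61113684593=-0.01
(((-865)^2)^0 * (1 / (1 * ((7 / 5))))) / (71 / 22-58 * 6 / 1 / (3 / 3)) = -22 / 10619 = -0.00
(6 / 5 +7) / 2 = 41 / 10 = 4.10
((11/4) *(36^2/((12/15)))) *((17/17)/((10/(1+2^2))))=4455/2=2227.50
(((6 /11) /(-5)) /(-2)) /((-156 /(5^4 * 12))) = -375 /143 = -2.62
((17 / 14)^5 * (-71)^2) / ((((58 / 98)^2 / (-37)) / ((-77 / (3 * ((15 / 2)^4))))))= 2913102148759 / 255453750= 11403.64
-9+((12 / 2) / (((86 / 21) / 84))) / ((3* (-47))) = -19953 / 2021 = -9.87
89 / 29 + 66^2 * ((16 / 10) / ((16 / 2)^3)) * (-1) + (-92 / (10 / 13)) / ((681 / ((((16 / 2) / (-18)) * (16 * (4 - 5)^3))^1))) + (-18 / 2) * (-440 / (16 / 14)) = 49102125523 / 14219280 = 3453.21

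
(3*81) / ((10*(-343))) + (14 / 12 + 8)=46798 / 5145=9.10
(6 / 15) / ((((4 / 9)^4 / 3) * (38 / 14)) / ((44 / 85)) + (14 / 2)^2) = 3031182 / 371836595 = 0.01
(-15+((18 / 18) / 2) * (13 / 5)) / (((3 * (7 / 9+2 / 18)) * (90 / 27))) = -1.54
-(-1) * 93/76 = 93/76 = 1.22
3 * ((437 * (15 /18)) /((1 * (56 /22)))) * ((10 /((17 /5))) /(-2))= -600875 /952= -631.17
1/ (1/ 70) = 70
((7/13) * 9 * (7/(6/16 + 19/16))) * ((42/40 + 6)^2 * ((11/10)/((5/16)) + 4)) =1648293948/203125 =8114.68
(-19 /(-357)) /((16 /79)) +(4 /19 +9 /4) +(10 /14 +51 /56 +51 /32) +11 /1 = 3677375 /217056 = 16.94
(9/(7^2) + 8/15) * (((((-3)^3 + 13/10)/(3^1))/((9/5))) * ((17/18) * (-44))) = 25327093/178605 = 141.81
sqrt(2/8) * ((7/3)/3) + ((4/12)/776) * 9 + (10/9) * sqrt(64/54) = 2743/6984 + 40 * sqrt(6)/81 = 1.60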